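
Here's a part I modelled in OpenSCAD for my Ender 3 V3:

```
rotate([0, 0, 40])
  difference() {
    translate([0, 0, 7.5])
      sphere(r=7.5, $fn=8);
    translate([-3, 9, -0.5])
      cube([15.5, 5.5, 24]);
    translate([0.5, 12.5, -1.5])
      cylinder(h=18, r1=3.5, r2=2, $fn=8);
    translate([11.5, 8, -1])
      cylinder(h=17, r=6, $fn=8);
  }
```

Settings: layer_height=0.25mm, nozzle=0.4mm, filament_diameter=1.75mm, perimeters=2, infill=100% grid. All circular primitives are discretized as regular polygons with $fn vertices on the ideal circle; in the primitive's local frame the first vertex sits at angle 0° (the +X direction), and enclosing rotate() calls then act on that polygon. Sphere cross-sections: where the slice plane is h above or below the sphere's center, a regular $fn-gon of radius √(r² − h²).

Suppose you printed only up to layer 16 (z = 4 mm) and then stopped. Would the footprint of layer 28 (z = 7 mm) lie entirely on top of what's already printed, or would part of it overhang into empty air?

Compare the two slices. At z = 4: the r=7.5 sphere slices to a regular 8-gon of circumradius 6.633 (√(r²−h²) with h=3.5 from center) (area = (8/2)·6.633²·sin(360°/8) = 124.45 mm²); the cube at (-3, 9) (footprint 15.5×5.5) is included at this height (area 85.25 mm²); the cone at (0.5, 12.5) contributes a regular 8-gon of circumradius 3.042 (interpolated between r1=3.5 and r2=2 at t=0.306) (area = (8/2)·3.042²·sin(360°/8) = 26.17 mm²); the r=6 cylinder at (11.5, 8) gives a regular 8-gon of circumradius 6 (constant along its height) (area = (8/2)·6.000²·sin(360°/8) = 101.82 mm²); After the difference (first − rest): starting from the r=7.5 sphere (124.45 mm²), the 15.5×5.5 cube at (-3, 9) misses the remaining region (no effect); the cone at (0.5, 12.5) misses the remaining region (no effect); the r=6 cylinder at (11.5, 8) misses the remaining region (no effect) — area = 124.45 mm²; (rotated 40° about Z; rotation is an isometry so areas/perimeters/island counts are preserved). At z = 7: the r=7.5 sphere contributes a regular 8-gon of circumradius √(7.5²−0.5²) = 7.483 (area = (8/2)·7.483²·sin(360°/8) = 158.39 mm²); the 15.5×5.5 cube at (-3, 9) contributes its full rectangle (area 85.25 mm²); the cone at (0.5, 12.5) (r1=3.5→r2=2) has section circumradius 2.792 here — a regular 8-gon (area = (8/2)·2.792²·sin(360°/8) = 22.04 mm²); the r=6 cylinder at (11.5, 8) gives a regular 8-gon of circumradius 6 (constant along its height) (area = (8/2)·6.000²·sin(360°/8) = 101.82 mm²); Taking the first minus the rest: starting from the r=7.5 sphere (158.39 mm²), the 15.5×5.5 cube at (-3, 9) misses the remaining region (no effect); the cone at (0.5, 12.5) misses the remaining region (no effect); the r=6 cylinder at (11.5, 8) misses the remaining region (no effect) — area = 158.39 mm²; (whole slice rotated 40° about Z — lengths, areas and connectivity unchanged). Checking containment: at z = 7 the cross-section extends beyond the z = 4 cross-section by about 33.94 mm².

part overhangs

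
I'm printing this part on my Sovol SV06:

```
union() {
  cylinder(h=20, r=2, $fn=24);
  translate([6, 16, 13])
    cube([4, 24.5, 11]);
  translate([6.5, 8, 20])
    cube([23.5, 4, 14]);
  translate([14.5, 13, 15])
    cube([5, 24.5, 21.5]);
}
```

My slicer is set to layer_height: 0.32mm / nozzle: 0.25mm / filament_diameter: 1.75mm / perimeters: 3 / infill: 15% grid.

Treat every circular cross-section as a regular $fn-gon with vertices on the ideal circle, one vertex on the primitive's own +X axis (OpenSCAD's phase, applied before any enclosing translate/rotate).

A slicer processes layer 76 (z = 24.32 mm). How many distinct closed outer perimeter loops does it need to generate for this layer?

At z = 24.32 mm: the cylinder is absent (z outside [0, 20]); the cube at (6, 16) is absent (z outside [13, 24]); the cube at (6.5, 8) (footprint 23.5×4) is included at this height; the cube at (14.5, 13) is present — its section is the full 5×24.5 rectangle; Merging all regions: the 2 present regions are separate (no shared area or edge), so areas and boundary lengths simply add and each stays a separate island — 2 connected regions. The result has 2 disconnected regions.

2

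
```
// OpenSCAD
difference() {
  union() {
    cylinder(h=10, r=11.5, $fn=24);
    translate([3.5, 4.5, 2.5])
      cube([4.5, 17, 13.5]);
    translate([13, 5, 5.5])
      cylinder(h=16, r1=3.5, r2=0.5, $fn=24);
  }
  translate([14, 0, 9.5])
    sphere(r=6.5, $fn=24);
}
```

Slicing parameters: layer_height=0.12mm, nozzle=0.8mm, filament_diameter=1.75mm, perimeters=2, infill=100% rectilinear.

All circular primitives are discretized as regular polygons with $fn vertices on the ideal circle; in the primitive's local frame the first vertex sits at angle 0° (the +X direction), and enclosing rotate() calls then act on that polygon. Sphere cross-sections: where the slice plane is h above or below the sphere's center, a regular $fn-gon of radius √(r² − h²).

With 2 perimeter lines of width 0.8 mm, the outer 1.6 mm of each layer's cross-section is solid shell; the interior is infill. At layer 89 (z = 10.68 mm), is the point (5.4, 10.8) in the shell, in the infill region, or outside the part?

infill

At z = 10.68 mm: the cylinder is absent (z outside [0, 10]); the cube at (3.5, 4.5) (footprint 4.5×17) is included at this height; the cone at (13, 5) contributes a regular 24-gon of circumradius 2.529 (interpolated between r1=3.5 and r2=0.5 at t=0.324); Merging all regions: the 2 present regions are separate (no shared area or edge), so areas and boundary lengths simply add and each stays a separate island — 2 connected regions; the r=6.5 sphere at (14, 0) contributes a regular 24-gon of circumradius √(6.5²−1.18²) = 6.392; After the difference (first − rest): starting from the result so far, the r=6.5 sphere at (14, 0) partially overlaps it — only the 15.33 mm² overlap (of its 126.90 mm²) is removed, clipping the outline — 2 connected regions. Overall, the cross-section has 2 separate islands. The nearest boundary edge runs (3.50, 4.50)→(3.50, 21.50); distance from the point to it = 1.90 mm. (Shell/infill is judged within the island containing the point — the largest one.) The point is inside the cross-section and 1.90 mm from the nearest boundary — more than the 1.6 mm shell width (2 × 0.8), so it's in the infill interior.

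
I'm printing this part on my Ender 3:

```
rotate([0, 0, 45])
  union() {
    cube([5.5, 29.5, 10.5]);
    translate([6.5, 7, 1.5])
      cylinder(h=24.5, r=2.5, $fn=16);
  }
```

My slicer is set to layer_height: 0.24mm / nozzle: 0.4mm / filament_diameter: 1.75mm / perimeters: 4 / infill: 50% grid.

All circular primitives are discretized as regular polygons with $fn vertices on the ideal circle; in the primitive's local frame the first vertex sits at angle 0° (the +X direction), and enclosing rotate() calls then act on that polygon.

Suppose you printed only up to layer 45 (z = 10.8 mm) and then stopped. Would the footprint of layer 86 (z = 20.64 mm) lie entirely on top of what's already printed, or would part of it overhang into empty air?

entirely on top

Compare the two slices. At z = 10.8: the cube is absent (z outside [0, 10.5]); the r=2.5 cylinder at (6.5, 7) gives a regular 16-gon of circumradius 2.5 (constant along its height) (area = (16/2)·2.500²·sin(360°/16) = 19.13 mm²); Combining (union): only the r=2.5 cylinder at (6.5, 7) is present, so the union is just that shape — area = 19.13 mm²; (whole slice rotated 45° about Z — lengths, areas and connectivity unchanged). At z = 20.64: the cube does not reach this height (z outside [0, 10.5]); the r=2.5 cylinder at (6.5, 7) contributes a regular 16-gon of circumradius 2.5 (area = (16/2)·2.500²·sin(360°/16) = 19.13 mm²); Merging all regions: only the r=2.5 cylinder at (6.5, 7) is present, so the union is just that shape — area = 19.13 mm²; (rotated 45° about Z; rotation is an isometry so areas/perimeters/island counts are preserved). Checking containment: the cross-section at z = 20.64 is a subset of the cross-section at z = 10.8.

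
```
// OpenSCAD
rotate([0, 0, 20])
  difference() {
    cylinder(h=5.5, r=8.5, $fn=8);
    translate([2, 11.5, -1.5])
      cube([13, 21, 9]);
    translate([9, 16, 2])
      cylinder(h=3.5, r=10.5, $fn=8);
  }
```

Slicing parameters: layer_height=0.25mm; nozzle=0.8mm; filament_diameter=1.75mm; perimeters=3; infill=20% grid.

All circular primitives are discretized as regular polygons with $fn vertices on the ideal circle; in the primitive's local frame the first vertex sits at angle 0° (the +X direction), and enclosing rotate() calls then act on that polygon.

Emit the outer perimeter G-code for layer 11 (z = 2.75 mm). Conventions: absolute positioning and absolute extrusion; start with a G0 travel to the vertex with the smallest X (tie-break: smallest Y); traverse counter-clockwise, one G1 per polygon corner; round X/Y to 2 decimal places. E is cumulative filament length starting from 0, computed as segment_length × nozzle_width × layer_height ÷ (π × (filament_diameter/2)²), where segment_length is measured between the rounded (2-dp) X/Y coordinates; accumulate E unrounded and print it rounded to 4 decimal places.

At z = 2.75 mm: the r=8.5 cylinder gives a regular 8-gon of circumradius 8.5 (constant along its height); the cube at (2, 11.5) (footprint 13×21) is included at this height; the r=10.5 cylinder at (9, 16) gives a regular 8-gon of circumradius 10.5 (constant along its height); Taking the first minus the rest: starting from the r=8.5 cylinder, the 13×21 cube at (2, 11.5) misses the remaining region (no effect); the r=10.5 cylinder at (9, 16) misses the remaining region (no effect) — 1 connected region; (rotated 20° about Z; rotation is an isometry so areas/perimeters/island counts are preserved). The outline is a single polygon with 8 vertices. Extrusion per mm of travel: 0.8 × 0.25 / (π × 0.875²) = 0.083150. Accumulating E over each segment gives final E = 4.3274.

G0 X-7.99 Y-2.91 Z2.75
G1 X-3.59 Y-7.70 E0.5408
G1 X2.91 Y-7.99 E1.0818
G1 X7.70 Y-3.59 E1.6227
G1 X7.99 Y2.91 E2.1637
G1 X3.59 Y7.70 E2.7045
G1 X-2.91 Y7.99 E3.2455
G1 X-7.70 Y3.59 E3.7863
G1 X-7.99 Y-2.91 E4.3274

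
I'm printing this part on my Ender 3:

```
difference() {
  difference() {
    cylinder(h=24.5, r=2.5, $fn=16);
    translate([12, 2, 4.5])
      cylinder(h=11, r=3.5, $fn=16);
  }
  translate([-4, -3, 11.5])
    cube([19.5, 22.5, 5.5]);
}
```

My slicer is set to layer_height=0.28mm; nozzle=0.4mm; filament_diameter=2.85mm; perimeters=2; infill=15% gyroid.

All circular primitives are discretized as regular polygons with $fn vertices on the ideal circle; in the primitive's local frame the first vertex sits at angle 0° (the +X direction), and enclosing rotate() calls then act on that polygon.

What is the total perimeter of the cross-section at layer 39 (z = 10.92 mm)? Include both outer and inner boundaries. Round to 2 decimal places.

15.61 mm

At z = 10.92 mm: the cylinder: section is a regular 16-gon, circumradius r=2.5 (perimeter = 2·16·2.500·sin(180°/16) = 15.61 mm); the r=3.5 cylinder at (12, 2) contributes a regular 16-gon of circumradius 3.5 (perimeter = 2·16·3.500·sin(180°/16) = 21.85 mm); Taking the first minus the rest: starting from the r=2.5 cylinder, the r=3.5 cylinder at (12, 2) misses the remaining region (no effect) — boundary = 15.61 mm; the cube at (-4, -3) does not reach this height (z outside [11.5, 17]); After the difference (first − rest): none of the subtracted shapes is present at this height, so that combined region is unchanged — boundary = 15.61 mm. Overall, the cross-section is a single solid region. Total boundary length (outer) = 15.61 mm.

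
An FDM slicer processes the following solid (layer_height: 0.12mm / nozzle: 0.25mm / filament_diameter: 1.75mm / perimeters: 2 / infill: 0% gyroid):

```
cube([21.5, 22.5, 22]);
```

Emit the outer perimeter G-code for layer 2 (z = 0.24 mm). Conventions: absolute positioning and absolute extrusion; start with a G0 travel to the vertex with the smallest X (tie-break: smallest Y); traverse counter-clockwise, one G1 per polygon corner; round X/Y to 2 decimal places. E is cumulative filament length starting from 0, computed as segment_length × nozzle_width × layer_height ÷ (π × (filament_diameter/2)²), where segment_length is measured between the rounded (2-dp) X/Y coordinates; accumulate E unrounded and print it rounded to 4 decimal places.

At z = 0.24 mm: the 21.5×22.5 cube contributes its full rectangle. The outline is a single polygon with 4 vertices. Extrusion per mm of travel: 0.25 × 0.12 / (π × 0.875²) = 0.012473. Accumulating E over each segment gives final E = 1.0976.

G0 X0.00 Y0.00 Z0.24
G1 X21.50 Y0.00 E0.2682
G1 X21.50 Y22.50 E0.5488
G1 X0.00 Y22.50 E0.8170
G1 X0.00 Y0.00 E1.0976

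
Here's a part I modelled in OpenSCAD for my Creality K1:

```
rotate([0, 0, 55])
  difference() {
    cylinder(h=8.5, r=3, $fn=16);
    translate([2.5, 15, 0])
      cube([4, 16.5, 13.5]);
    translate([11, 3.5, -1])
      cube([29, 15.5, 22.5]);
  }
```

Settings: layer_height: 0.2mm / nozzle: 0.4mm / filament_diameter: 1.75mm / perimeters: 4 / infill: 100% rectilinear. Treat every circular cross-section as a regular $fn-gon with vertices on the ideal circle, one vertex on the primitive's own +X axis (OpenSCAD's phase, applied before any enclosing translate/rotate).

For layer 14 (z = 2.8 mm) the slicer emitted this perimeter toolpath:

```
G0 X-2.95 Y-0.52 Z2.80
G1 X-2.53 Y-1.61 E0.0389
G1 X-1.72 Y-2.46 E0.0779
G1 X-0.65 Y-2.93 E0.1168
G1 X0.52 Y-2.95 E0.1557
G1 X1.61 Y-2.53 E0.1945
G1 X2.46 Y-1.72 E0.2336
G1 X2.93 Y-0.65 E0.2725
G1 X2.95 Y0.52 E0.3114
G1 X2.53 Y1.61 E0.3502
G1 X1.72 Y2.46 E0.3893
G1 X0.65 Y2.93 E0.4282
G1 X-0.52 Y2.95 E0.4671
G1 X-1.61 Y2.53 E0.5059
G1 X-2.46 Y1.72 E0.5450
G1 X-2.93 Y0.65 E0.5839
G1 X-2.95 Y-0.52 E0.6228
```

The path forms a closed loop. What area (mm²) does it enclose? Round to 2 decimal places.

Apply the shoelace formula to the sequence of (X, Y) vertices; enclosed area = 27.54 mm².

27.54 mm²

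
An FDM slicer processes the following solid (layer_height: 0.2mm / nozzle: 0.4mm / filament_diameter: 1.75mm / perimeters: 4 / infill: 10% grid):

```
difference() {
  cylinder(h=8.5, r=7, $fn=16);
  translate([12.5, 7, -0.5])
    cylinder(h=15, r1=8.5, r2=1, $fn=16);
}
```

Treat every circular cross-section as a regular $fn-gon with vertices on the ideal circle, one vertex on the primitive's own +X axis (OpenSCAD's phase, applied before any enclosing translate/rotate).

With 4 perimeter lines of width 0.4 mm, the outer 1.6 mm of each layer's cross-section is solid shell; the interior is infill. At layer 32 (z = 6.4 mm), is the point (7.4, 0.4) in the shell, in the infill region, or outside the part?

outside

At z = 6.4 mm: the cylinder: section is a regular 16-gon, circumradius r=7; the cone at (12.5, 7): at t=0.460 of its height the radius interpolates to r₁+(r₂−r₁)t = 5.050, giving a regular 16-gon of that circumradius; After the difference (first − rest): starting from the r=7 cylinder, the cone at (12.5, 7) misses the remaining region (no effect) — 1 connected region. Overall, the cross-section is a single solid region. The nearest boundary edge runs (6.47, 2.68)→(7.00, 0.00); distance from the point to it = 0.47 mm. The point is not inside any of the regions above, so it lies outside the cross-section (0.47 mm from the nearest boundary).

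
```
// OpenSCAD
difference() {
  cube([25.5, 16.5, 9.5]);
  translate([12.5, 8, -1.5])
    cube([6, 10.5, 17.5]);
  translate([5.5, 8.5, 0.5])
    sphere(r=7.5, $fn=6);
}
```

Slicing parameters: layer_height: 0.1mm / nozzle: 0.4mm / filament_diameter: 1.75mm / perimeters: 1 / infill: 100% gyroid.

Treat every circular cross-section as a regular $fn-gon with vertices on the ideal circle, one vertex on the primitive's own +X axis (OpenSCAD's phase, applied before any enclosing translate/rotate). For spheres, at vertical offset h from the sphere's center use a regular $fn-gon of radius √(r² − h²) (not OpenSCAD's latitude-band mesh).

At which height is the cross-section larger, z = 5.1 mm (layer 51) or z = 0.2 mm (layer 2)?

layer 51 (z = 5.1 mm)

Layer 51 (z = 5.1): the cube is present — its section is the full 25.5×16.5 rectangle (area 420.75 mm²); the cube at (12.5, 8) (footprint 6×10.5) is included at this height (area 63.00 mm²); the sphere at (5.5, 8.5): section is a regular 6-gon, circumradius = √(r²−h²) = √(7.5²−4.6²) = 5.924 (area = (6/2)·5.924²·sin(360°/6) = 91.17 mm²); Taking the first minus the rest: starting from the 25.5×16.5 cube (420.75 mm²), the 6×10.5 cube at (12.5, 8) partially overlaps it — only the 51.00 mm² overlap (of its 63.00 mm²) is removed, clipping the outline; the r=7.5 sphere at (5.5, 8.5) partially overlaps it — only the 90.86 mm² overlap (of its 91.17 mm²) is removed, clipping the outline — area = 278.89 mm². So its area = 278.89 mm². Layer 2 (z = 0.2): the cube (footprint 25.5×16.5) is included at this height (area 420.75 mm²); the cube at (12.5, 8) is present — its section is the full 6×10.5 rectangle (area 63.00 mm²); the r=7.5 sphere at (5.5, 8.5) contributes a regular 6-gon of circumradius √(7.5²−0.3²) = 7.494 (area = (6/2)·7.494²·sin(360°/6) = 145.91 mm²); Subtracting the remaining from the first: starting from the 25.5×16.5 cube (420.75 mm²), the 6×10.5 cube at (12.5, 8) partially overlaps it — only the 51.00 mm² overlap (of its 63.00 mm²) is removed, clipping the outline; the r=7.5 sphere at (5.5, 8.5) partially overlaps it — only the 138.64 mm² overlap (of its 145.91 mm²) is removed, clipping the outline — area = 231.11 mm². So its area = 231.11 mm². Layer 51 is larger (278.89 vs 231.11 mm²).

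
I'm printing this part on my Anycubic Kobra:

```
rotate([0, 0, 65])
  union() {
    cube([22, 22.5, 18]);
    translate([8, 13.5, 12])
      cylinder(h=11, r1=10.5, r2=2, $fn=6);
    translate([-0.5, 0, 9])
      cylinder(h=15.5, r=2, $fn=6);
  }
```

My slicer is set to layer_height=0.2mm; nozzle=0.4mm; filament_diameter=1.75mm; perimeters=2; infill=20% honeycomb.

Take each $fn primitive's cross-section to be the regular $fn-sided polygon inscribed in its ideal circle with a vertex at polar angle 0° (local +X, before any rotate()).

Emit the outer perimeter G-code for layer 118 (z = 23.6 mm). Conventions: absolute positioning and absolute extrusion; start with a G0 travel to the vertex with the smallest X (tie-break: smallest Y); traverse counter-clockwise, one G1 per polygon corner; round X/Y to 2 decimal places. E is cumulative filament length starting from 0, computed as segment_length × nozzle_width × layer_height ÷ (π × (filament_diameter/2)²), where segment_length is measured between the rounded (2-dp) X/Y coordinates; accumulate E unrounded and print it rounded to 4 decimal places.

At z = 23.6 mm: the cube is not intersected at this z (z outside [0, 18]); the cone at (8, 13.5) is not intersected at this z (z outside [12, 23]); the r=2 cylinder at (-0.5, 0) contributes a regular 6-gon of circumradius 2; Merging all regions: only the r=2 cylinder at (-0.5, 0) is present, so the union is just that shape — 1 connected region; (rotated 65° about Z; rotation is an isometry so areas/perimeters/island counts are preserved). The outline is a single polygon with 6 vertices. Extrusion per mm of travel: 0.4 × 0.2 / (π × 0.875²) = 0.033260. Accumulating E over each segment gives final E = 0.3993.

G0 X-2.20 Y-0.63 Z23.60
G1 X-1.06 Y-2.27 E0.0664
G1 X0.94 Y-2.09 E0.1332
G1 X1.78 Y-0.28 E0.1996
G1 X0.63 Y1.36 E0.2662
G1 X-1.36 Y1.19 E0.3326
G1 X-2.20 Y-0.63 E0.3993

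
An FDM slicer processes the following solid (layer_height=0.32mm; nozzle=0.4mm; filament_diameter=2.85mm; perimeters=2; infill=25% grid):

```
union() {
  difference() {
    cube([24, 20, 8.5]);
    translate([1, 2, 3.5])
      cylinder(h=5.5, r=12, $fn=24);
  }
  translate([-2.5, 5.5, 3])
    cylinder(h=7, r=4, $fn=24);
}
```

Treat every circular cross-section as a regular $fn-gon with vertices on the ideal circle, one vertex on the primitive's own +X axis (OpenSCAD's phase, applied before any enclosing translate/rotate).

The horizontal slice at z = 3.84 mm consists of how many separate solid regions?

2

At z = 3.84 mm: the cube is present — its section is the full 24×20 rectangle; the cylinder at (1, 2): section is a regular 24-gon, circumradius r=12; After the difference (first − rest): starting from the 24×20 cube, the r=12 cylinder at (1, 2) partially overlaps it — only the 149.48 mm² overlap (of its 447.24 mm²) is removed, clipping the outline — 1 connected region; the r=4 cylinder at (-2.5, 5.5) contributes a regular 24-gon of circumradius 4; Combining (union): the 2 present regions are separate (no shared area or edge), so areas and boundary lengths simply add and each stays a separate island — 2 connected regions. The result has 2 disconnected regions.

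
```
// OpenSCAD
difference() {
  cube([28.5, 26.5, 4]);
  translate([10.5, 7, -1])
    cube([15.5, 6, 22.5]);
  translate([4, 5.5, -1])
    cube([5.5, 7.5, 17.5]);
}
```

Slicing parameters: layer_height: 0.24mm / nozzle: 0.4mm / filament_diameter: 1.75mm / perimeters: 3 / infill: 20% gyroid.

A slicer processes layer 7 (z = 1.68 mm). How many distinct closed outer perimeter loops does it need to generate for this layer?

1

At z = 1.68 mm: the cube (footprint 28.5×26.5) is included at this height; the cube at (10.5, 7) (footprint 15.5×6) is included at this height; the cube at (4, 5.5) (footprint 5.5×7.5) is included at this height; Subtracting the remaining from the first: starting from the 28.5×26.5 cube, the 15.5×6 cube at (10.5, 7) lies wholly inside it (removes its full 93.00 mm² and its 43.00 mm outline becomes a hole wall); the 5.5×7.5 cube at (4, 5.5) lies wholly inside it (removes its full 41.25 mm² and its 26.00 mm outline becomes a hole wall) — 1 connected region with 2 holes. The result has 1 disconnected region.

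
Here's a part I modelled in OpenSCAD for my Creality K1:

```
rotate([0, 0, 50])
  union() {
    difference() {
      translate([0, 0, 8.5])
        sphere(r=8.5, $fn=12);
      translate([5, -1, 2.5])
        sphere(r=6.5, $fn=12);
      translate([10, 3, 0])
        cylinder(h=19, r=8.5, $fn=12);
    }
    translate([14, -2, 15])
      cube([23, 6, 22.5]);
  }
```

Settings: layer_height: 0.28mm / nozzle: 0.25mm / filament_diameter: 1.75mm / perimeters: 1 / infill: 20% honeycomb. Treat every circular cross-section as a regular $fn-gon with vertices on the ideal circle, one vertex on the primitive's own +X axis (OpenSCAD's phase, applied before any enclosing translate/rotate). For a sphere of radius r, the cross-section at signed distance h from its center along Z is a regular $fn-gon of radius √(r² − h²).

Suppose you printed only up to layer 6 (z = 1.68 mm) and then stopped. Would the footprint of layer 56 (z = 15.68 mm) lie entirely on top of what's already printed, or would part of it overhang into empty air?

part overhangs

Compare the two slices. At z = 1.68: the r=8.5 sphere slices to a regular 12-gon of circumradius 5.073 (√(r²−h²) with h=6.82 from center) (area = (12/2)·5.073²·sin(360°/12) = 77.21 mm²); the sphere at (5, -1): section is a regular 12-gon, circumradius = √(r²−h²) = √(6.5²−0.82²) = 6.448 (area = (12/2)·6.448²·sin(360°/12) = 124.73 mm²); the r=8.5 cylinder at (10, 3) contributes a regular 12-gon of circumradius 8.5 (area = (12/2)·8.500²·sin(360°/12) = 216.75 mm²); After the difference (first − rest): starting from the r=8.5 sphere (77.21 mm²), the r=6.5 sphere at (5, -1) partially overlaps it — only the 43.45 mm² overlap (of its 124.73 mm²) is removed, clipping the outline; the r=8.5 cylinder at (10, 3) misses the remaining region (no effect) — area = 33.76 mm²; the cube at (14, -2) is not intersected at this z (z outside [15, 37.5]); Combining (union): only that combined region is present, so the union is just that shape — area = 33.76 mm²; (whole slice rotated 50° about Z — lengths, areas and connectivity unchanged). At z = 15.68: the sphere: section is a regular 12-gon, circumradius = √(r²−h²) = √(8.5²−7.18²) = 4.549 (area = (12/2)·4.549²·sin(360°/12) = 62.09 mm²); the sphere at (5, -1) does not reach this height (|z−center|=13.180 > r=6.5); the cylinder at (10, 3): section is a regular 12-gon, circumradius r=8.5 (area = (12/2)·8.500²·sin(360°/12) = 216.75 mm²); Taking the first minus the rest: starting from the r=8.5 sphere (62.09 mm²), the r=8.5 cylinder at (10, 3) partially overlaps it — only the 10.99 mm² overlap (of its 216.75 mm²) is removed, clipping the outline — area = 51.11 mm²; the 23×6 cube at (14, -2) contributes its full rectangle (area 138.00 mm²); Merging all regions: the 2 present regions are separate (no shared area or edge), so areas and boundary lengths simply add and each stays a separate island — area = 189.11 mm²; (rotated 50° about Z; rotation is an isometry so areas/perimeters/island counts are preserved). Checking containment: at z = 15.68 the cross-section extends beyond the z = 1.68 cross-section by about 163.71 mm².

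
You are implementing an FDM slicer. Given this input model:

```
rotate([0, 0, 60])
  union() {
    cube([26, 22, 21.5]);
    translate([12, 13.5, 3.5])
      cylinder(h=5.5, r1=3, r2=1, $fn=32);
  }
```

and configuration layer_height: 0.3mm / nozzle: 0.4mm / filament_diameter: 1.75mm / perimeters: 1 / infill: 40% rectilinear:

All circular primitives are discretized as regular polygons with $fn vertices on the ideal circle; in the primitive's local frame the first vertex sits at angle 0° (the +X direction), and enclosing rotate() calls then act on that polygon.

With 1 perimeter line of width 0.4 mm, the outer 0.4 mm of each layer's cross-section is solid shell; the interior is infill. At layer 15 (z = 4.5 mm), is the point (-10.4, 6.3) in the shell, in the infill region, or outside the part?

At z = 4.5 mm: the cube (footprint 26×22) is included at this height; the cone at (12, 13.5): at t=0.182 of its height the radius interpolates to r₁+(r₂−r₁)t = 2.636, giving a regular 32-gon of that circumradius; Merging all regions: the cone at (12, 13.5) lies entirely inside the 26×22 cube, so the union is just the 26×22 cube — 1 connected region; (whole slice rotated 60° about Z — lengths, areas and connectivity unchanged). Overall, the cross-section is a single solid region. Undo the 60° rotation: the query point maps to (0.256, 12.157) in the un-rotated model frame. The nearest boundary edge runs (0.00, 0.00)→(0.00, 22.00); distance from the point to it = 0.26 mm. The point is inside the cross-section, 0.26 mm from the nearest boundary — within the 0.4 mm shell band (1 × 0.4).

shell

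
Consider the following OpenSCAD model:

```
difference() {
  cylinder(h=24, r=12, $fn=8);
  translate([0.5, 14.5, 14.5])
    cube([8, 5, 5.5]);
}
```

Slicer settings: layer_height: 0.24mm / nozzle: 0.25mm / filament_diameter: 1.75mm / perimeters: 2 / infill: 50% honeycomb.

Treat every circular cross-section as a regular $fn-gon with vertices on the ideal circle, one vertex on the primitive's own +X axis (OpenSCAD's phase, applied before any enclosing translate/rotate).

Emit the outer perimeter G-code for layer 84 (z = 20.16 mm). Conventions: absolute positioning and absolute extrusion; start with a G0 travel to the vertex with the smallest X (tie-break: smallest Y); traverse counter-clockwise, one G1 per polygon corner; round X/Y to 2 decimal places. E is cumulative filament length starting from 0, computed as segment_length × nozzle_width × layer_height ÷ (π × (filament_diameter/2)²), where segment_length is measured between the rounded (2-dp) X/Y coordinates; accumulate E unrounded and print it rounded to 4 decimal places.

G0 X-12.00 Y0.00 Z20.16
G1 X-8.49 Y-8.49 E0.2292
G1 X0.00 Y-12.00 E0.4583
G1 X8.49 Y-8.49 E0.6875
G1 X12.00 Y0.00 E0.9167
G1 X8.49 Y8.49 E1.1458
G1 X0.00 Y12.00 E1.3750
G1 X-8.49 Y8.49 E1.6042
G1 X-12.00 Y0.00 E1.8334

At z = 20.16 mm: the r=12 cylinder gives a regular 8-gon of circumradius 12 (constant along its height); the cube at (0.5, 14.5) is absent (z outside [14.5, 20]); Subtracting the remaining from the first: none of the subtracted shapes is present at this height, so the r=12 cylinder is unchanged — 1 connected region. The outline is a single polygon with 8 vertices. Extrusion per mm of travel: 0.25 × 0.24 / (π × 0.875²) = 0.024945. Accumulating E over each segment gives final E = 1.8334.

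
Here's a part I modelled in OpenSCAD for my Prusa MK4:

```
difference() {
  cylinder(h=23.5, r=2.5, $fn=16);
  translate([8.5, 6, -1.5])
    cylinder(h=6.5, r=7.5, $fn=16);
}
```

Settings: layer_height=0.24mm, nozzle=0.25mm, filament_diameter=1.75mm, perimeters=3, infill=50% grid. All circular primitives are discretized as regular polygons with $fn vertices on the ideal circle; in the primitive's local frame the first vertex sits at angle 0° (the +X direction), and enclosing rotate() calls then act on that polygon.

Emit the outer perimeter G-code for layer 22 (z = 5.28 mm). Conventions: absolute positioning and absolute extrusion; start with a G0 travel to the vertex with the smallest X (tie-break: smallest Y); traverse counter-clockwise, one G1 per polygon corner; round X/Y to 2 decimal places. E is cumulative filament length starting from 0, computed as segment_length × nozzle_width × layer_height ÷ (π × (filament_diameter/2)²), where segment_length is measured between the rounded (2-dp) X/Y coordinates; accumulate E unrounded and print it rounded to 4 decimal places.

At z = 5.28 mm: the cylinder: section is a regular 16-gon, circumradius r=2.5; the cylinder at (8.5, 6) does not reach this height (z outside [-1.5, 5]); Taking the first minus the rest: none of the subtracted shapes is present at this height, so the r=2.5 cylinder is unchanged — 1 connected region. The outline is a single polygon with 16 vertices. Extrusion per mm of travel: 0.25 × 0.24 / (π × 0.875²) = 0.024945. Accumulating E over each segment gives final E = 0.3896.

G0 X-2.50 Y0.00 Z5.28
G1 X-2.31 Y-0.96 E0.0244
G1 X-1.77 Y-1.77 E0.0487
G1 X-0.96 Y-2.31 E0.0730
G1 X0.00 Y-2.50 E0.0974
G1 X0.96 Y-2.31 E0.1218
G1 X1.77 Y-1.77 E0.1461
G1 X2.31 Y-0.96 E0.1704
G1 X2.50 Y0.00 E0.1948
G1 X2.31 Y0.96 E0.2192
G1 X1.77 Y1.77 E0.2435
G1 X0.96 Y2.31 E0.2678
G1 X0.00 Y2.50 E0.2922
G1 X-0.96 Y2.31 E0.3166
G1 X-1.77 Y1.77 E0.3409
G1 X-2.31 Y0.96 E0.3652
G1 X-2.50 Y0.00 E0.3896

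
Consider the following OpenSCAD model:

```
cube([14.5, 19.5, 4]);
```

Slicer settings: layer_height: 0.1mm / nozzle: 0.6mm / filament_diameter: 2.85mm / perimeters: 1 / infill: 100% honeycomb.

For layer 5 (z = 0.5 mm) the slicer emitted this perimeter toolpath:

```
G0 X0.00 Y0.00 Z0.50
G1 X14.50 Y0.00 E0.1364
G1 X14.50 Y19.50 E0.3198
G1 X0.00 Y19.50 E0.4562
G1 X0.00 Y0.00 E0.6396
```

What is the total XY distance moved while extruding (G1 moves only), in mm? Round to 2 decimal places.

68.00 mm

Sum the Euclidean lengths of each G1 segment: total = 68.00 mm.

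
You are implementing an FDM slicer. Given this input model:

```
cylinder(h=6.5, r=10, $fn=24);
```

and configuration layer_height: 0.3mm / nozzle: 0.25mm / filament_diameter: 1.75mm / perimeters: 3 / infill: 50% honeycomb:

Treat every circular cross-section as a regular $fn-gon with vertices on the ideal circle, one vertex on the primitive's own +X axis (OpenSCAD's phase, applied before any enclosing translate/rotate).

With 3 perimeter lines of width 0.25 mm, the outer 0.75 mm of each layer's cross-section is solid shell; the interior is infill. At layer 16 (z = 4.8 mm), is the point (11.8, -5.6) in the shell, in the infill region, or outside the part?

outside

At z = 4.8 mm: the cylinder: section is a regular 24-gon, circumradius r=10. Overall, the cross-section is a single solid region. The nearest boundary edge runs (8.66, -5.00)→(9.66, -2.59); distance from the point to it = 3.13 mm. The point is not inside any of the regions above, so it lies outside the cross-section (3.13 mm from the nearest boundary).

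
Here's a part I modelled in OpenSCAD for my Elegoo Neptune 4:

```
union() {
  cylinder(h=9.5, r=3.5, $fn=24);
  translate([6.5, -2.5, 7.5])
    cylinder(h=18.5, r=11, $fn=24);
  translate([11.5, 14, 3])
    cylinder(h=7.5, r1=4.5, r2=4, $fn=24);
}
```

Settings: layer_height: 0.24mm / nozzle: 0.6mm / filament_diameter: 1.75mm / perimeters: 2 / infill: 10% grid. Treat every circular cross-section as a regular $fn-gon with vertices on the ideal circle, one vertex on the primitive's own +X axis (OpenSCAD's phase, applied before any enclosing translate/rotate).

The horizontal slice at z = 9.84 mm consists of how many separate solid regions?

2

At z = 9.84 mm: the cylinder is absent (z outside [0, 9.5]); the r=11 cylinder at (6.5, -2.5) gives a regular 24-gon of circumradius 11 (constant along its height); the cone at (11.5, 14): at t=0.912 of its height the radius interpolates to r₁+(r₂−r₁)t = 4.044, giving a regular 24-gon of that circumradius; Combining (union): the 2 present regions are separate (no shared area or edge), so areas and boundary lengths simply add and each stays a separate island — 2 connected regions. The result has 2 disconnected regions.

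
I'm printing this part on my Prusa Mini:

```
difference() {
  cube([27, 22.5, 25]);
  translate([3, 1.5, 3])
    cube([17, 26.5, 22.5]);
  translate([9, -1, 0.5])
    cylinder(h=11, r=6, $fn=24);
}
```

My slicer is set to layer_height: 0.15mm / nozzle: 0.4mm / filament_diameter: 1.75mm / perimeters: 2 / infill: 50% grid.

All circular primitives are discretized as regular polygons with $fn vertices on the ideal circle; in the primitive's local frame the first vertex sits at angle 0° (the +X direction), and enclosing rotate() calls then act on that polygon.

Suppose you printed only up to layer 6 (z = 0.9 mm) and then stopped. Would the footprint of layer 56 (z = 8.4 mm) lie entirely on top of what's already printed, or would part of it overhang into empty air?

entirely on top

Compare the two slices. At z = 0.9: the 27×22.5 cube contributes its full rectangle (area 607.50 mm²); the cube at (3, 1.5) does not reach this height (z outside [3, 25.5]); the r=6 cylinder at (9, -1) contributes a regular 24-gon of circumradius 6 (area = (24/2)·6.000²·sin(360°/24) = 111.81 mm²); Subtracting the remaining from the first: starting from the 27×22.5 cube (607.50 mm²), the r=6 cylinder at (9, -1) partially overlaps it — only the 44.04 mm² overlap (of its 111.81 mm²) is removed, clipping the outline — area = 563.46 mm². At z = 8.4: the cube is present — its section is the full 27×22.5 rectangle (area 607.50 mm²); the cube at (3, 1.5) (footprint 17×26.5) is included at this height (area 450.50 mm²); the r=6 cylinder at (9, -1) contributes a regular 24-gon of circumradius 6 (area = (24/2)·6.000²·sin(360°/24) = 111.81 mm²); Subtracting the remaining from the first: starting from the 27×22.5 cube (607.50 mm²), the 17×26.5 cube at (3, 1.5) partially overlaps it — only the 357.00 mm² overlap (of its 450.50 mm²) is removed, clipping the outline; the r=6 cylinder at (9, -1) partially overlaps it — only the 17.06 mm² overlap (of its 111.81 mm²) is removed, clipping the outline — area = 233.44 mm². Checking containment: the cross-section at z = 8.4 is a subset of the cross-section at z = 0.9.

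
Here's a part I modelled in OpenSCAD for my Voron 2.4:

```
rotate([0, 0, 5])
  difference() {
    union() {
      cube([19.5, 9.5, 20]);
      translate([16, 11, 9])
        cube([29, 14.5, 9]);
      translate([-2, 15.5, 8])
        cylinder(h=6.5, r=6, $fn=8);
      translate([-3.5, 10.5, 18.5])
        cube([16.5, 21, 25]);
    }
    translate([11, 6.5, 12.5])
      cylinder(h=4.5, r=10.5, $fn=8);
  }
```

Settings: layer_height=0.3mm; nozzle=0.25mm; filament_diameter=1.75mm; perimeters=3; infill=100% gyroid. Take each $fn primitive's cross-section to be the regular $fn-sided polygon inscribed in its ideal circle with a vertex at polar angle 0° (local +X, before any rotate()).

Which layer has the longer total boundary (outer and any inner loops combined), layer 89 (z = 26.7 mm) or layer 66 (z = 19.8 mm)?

Layer 89 (z = 26.7): the cube is not intersected at this z (z outside [0, 20]); the cube at (16, 11) is absent (z outside [9, 18]); the cylinder at (-2, 15.5) is not intersected at this z (z outside [8, 14.5]); the cube at (-3.5, 10.5) is present — its section is the full 16.5×21 rectangle (perimeter 75.00 mm); Combining (union): only the 16.5×21 cube at (-3.5, 10.5) is present, so the union is just that shape — boundary = 75.00 mm; the cylinder at (11, 6.5) does not reach this height (z outside [12.5, 17]); Taking the first minus the rest: none of the subtracted shapes is present at this height, so that combined region is unchanged — boundary = 75.00 mm; (rotated 5° about Z; rotation is an isometry so areas/perimeters/island counts are preserved). So its perimeter = 75.00 mm. Layer 66 (z = 19.8): the cube is present — its section is the full 19.5×9.5 rectangle (perimeter 58.00 mm); the cube at (16, 11) does not reach this height (z outside [9, 18]); the cylinder at (-2, 15.5) is absent (z outside [8, 14.5]); the 16.5×21 cube at (-3.5, 10.5) contributes its full rectangle (perimeter 75.00 mm); Combining (union): the 2 present regions are separate (no shared area or edge), so areas and boundary lengths simply add and each stays a separate island — boundary = 133.00 mm; the cylinder at (11, 6.5) does not reach this height (z outside [12.5, 17]); After the difference (first − rest): none of the subtracted shapes is present at this height, so the result so far is unchanged — boundary = 133.00 mm; (whole slice rotated 5° about Z — lengths, areas and connectivity unchanged). So its perimeter = 133.00 mm. Layer 66 is larger (133.00 vs 75.00 mm).

layer 66 (z = 19.8 mm)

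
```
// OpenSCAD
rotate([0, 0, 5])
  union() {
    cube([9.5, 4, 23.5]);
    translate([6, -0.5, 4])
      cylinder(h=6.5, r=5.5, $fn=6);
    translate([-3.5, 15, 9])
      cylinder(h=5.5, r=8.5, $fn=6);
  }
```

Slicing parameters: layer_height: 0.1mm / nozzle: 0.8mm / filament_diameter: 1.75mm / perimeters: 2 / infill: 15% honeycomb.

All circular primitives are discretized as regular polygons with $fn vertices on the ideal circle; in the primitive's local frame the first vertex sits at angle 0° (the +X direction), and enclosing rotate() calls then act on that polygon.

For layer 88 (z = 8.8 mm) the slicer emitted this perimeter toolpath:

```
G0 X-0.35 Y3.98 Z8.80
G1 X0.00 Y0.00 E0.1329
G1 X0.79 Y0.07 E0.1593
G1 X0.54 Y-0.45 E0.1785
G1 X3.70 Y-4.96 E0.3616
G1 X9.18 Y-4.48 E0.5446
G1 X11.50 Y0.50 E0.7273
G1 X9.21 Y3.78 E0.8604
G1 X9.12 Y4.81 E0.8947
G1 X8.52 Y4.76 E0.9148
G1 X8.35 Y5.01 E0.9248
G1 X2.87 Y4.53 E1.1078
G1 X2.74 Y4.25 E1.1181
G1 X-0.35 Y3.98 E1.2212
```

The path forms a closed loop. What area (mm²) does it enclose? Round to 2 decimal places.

Apply the shoelace formula to the sequence of (X, Y) vertices; enclosed area = 86.67 mm².

86.67 mm²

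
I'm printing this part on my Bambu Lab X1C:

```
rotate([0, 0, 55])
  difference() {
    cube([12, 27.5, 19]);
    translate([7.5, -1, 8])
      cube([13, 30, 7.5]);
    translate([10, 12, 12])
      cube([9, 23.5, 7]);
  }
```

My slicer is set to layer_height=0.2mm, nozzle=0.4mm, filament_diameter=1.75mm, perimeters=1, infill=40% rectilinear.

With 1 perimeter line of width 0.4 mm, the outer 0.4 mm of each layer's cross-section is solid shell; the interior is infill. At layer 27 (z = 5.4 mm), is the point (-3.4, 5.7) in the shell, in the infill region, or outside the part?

infill

At z = 5.4 mm: the 12×27.5 cube contributes its full rectangle; the cube at (7.5, -1) is not intersected at this z (z outside [8, 15.5]); the cube at (10, 12) is absent (z outside [12, 19]); Subtracting the remaining from the first: none of the subtracted shapes is present at this height, so the 12×27.5 cube is unchanged — 1 connected region; (whole slice rotated 55° about Z — lengths, areas and connectivity unchanged). Overall, the cross-section is a single solid region. Undo the 55° rotation: the query point maps to (2.719, 6.055) in the un-rotated model frame. The nearest boundary edge runs (0.00, 27.50)→(0.00, 0.00); distance from the point to it = 2.72 mm. The point is inside the cross-section and 2.72 mm from the nearest boundary — more than the 0.4 mm shell width (1 × 0.4), so it's in the infill interior.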